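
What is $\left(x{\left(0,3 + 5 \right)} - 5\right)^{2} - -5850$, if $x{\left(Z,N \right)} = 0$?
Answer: $5875$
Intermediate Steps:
$\left(x{\left(0,3 + 5 \right)} - 5\right)^{2} - -5850 = \left(0 - 5\right)^{2} - -5850 = \left(-5\right)^{2} + 5850 = 25 + 5850 = 5875$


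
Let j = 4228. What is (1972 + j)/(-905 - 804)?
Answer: -6200/1709 ≈ -3.6279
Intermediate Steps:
(1972 + j)/(-905 - 804) = (1972 + 4228)/(-905 - 804) = 6200/(-1709) = 6200*(-1/1709) = -6200/1709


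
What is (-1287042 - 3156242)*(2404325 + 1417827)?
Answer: -16982906827168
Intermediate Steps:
(-1287042 - 3156242)*(2404325 + 1417827) = -4443284*3822152 = -16982906827168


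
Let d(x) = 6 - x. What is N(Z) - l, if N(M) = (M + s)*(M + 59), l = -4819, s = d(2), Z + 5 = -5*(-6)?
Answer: 7255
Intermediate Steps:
Z = 25 (Z = -5 - 5*(-6) = -5 + 30 = 25)
s = 4 (s = 6 - 1*2 = 6 - 2 = 4)
N(M) = (4 + M)*(59 + M) (N(M) = (M + 4)*(M + 59) = (4 + M)*(59 + M))
N(Z) - l = (236 + 25² + 63*25) - 1*(-4819) = (236 + 625 + 1575) + 4819 = 2436 + 4819 = 7255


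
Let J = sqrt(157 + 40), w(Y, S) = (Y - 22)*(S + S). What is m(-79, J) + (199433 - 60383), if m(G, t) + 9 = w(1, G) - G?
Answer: 142438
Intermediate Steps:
w(Y, S) = 2*S*(-22 + Y) (w(Y, S) = (-22 + Y)*(2*S) = 2*S*(-22 + Y))
J = sqrt(197) ≈ 14.036
m(G, t) = -9 - 43*G (m(G, t) = -9 + (2*G*(-22 + 1) - G) = -9 + (2*G*(-21) - G) = -9 + (-42*G - G) = -9 - 43*G)
m(-79, J) + (199433 - 60383) = (-9 - 43*(-79)) + (199433 - 60383) = (-9 + 3397) + 139050 = 3388 + 139050 = 142438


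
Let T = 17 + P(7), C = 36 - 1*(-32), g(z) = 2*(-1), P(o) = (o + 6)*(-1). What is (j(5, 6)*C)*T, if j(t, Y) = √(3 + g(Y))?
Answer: 272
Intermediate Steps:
P(o) = -6 - o (P(o) = (6 + o)*(-1) = -6 - o)
g(z) = -2
j(t, Y) = 1 (j(t, Y) = √(3 - 2) = √1 = 1)
C = 68 (C = 36 + 32 = 68)
T = 4 (T = 17 + (-6 - 1*7) = 17 + (-6 - 7) = 17 - 13 = 4)
(j(5, 6)*C)*T = (1*68)*4 = 68*4 = 272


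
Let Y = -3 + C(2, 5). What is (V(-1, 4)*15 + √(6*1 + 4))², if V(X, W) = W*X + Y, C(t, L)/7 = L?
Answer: (420 + √10)² ≈ 1.7907e+5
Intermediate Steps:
C(t, L) = 7*L
Y = 32 (Y = -3 + 7*5 = -3 + 35 = 32)
V(X, W) = 32 + W*X (V(X, W) = W*X + 32 = 32 + W*X)
(V(-1, 4)*15 + √(6*1 + 4))² = ((32 + 4*(-1))*15 + √(6*1 + 4))² = ((32 - 4)*15 + √(6 + 4))² = (28*15 + √10)² = (420 + √10)²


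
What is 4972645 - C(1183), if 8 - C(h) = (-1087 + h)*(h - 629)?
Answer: 5025821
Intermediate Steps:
C(h) = 8 - (-1087 + h)*(-629 + h) (C(h) = 8 - (-1087 + h)*(h - 629) = 8 - (-1087 + h)*(-629 + h))
4972645 - C(1183) = 4972645 - (-683715 - 1*1183² + 1716*1183) = 4972645 - (-683715 - 1*1399489 + 2030028) = 4972645 - (-683715 - 1399489 + 2030028) = 4972645 - 1*(-53176) = 4972645 + 53176 = 5025821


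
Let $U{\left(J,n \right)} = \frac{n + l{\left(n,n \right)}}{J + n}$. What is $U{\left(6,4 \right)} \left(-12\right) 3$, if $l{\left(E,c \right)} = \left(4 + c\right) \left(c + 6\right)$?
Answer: $- \frac{1512}{5} \approx -302.4$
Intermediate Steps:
$l{\left(E,c \right)} = \left(4 + c\right) \left(6 + c\right)$
$U{\left(J,n \right)} = \frac{24 + n^{2} + 11 n}{J + n}$ ($U{\left(J,n \right)} = \frac{n + \left(24 + n^{2} + 10 n\right)}{J + n} = \frac{24 + n^{2} + 11 n}{J + n}$)
$U{\left(6,4 \right)} \left(-12\right) 3 = \frac{24 + 4^{2} + 11 \cdot 4}{6 + 4} \left(-12\right) 3 = \frac{24 + 16 + 44}{10} \left(-12\right) 3 = \frac{1}{10} \cdot 84 \left(-12\right) 3 = \frac{42}{5} \left(-12\right) 3 = \left(- \frac{504}{5}\right) 3 = - \frac{1512}{5}$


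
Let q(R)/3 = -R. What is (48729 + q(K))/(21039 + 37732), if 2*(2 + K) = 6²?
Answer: 48681/58771 ≈ 0.82832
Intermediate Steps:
K = 16 (K = -2 + (½)*6² = -2 + (½)*36 = -2 + 18 = 16)
q(R) = -3*R (q(R) = 3*(-R) = -3*R)
(48729 + q(K))/(21039 + 37732) = (48729 - 3*16)/(21039 + 37732) = (48729 - 48)/58771 = 48681*(1/58771) = 48681/58771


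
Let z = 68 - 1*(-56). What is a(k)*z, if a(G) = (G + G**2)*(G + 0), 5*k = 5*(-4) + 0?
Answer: -5952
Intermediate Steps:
k = -4 (k = (5*(-4) + 0)/5 = (-20 + 0)/5 = (1/5)*(-20) = -4)
a(G) = G*(G + G**2) (a(G) = (G + G**2)*G = G*(G + G**2))
z = 124 (z = 68 + 56 = 124)
a(k)*z = ((-4)**2*(1 - 4))*124 = (16*(-3))*124 = -48*124 = -5952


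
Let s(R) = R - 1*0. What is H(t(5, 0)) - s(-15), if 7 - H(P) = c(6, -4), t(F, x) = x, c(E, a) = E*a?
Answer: 46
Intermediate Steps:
H(P) = 31 (H(P) = 7 - 6*(-4) = 7 - 1*(-24) = 7 + 24 = 31)
s(R) = R (s(R) = R + 0 = R)
H(t(5, 0)) - s(-15) = 31 - 1*(-15) = 31 + 15 = 46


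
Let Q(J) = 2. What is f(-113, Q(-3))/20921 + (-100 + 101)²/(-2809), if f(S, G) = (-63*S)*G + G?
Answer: 39979239/58767089 ≈ 0.68030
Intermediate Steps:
f(S, G) = G - 63*G*S (f(S, G) = -63*G*S + G = G - 63*G*S)
f(-113, Q(-3))/20921 + (-100 + 101)²/(-2809) = (2*(1 - 63*(-113)))/20921 + (-100 + 101)²/(-2809) = (2*(1 + 7119))*(1/20921) + 1²*(-1/2809) = (2*7120)*(1/20921) + 1*(-1/2809) = 14240*(1/20921) - 1/2809 = 14240/20921 - 1/2809 = 39979239/58767089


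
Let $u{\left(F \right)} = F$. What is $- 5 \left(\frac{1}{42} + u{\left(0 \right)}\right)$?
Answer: $- \frac{5}{42} \approx -0.11905$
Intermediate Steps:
$- 5 \left(\frac{1}{42} + u{\left(0 \right)}\right) = - 5 \left(\frac{1}{42} + 0\right) = \left(-5\right) \frac{1}{42} = - \frac{5}{42}$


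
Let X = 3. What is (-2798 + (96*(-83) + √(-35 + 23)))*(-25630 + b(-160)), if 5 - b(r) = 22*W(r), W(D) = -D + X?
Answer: 314485626 - 58422*I*√3 ≈ 3.1449e+8 - 1.0119e+5*I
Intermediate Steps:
W(D) = 3 - D (W(D) = -D + 3 = 3 - D)
b(r) = -61 + 22*r (b(r) = 5 - 22*(3 - r) = 5 - (66 - 22*r) = 5 + (-66 + 22*r) = -61 + 22*r)
(-2798 + (96*(-83) + √(-35 + 23)))*(-25630 + b(-160)) = (-2798 + (96*(-83) + √(-35 + 23)))*(-25630 + (-61 + 22*(-160))) = (-2798 + (-7968 + √(-12)))*(-25630 + (-61 - 3520)) = (-2798 + (-7968 + 2*I*√3))*(-25630 - 3581) = (-10766 + 2*I*√3)*(-29211) = 314485626 - 58422*I*√3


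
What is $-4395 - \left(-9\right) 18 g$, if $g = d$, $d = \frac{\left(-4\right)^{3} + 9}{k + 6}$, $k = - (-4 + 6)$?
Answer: $- \frac{13245}{2} \approx -6622.5$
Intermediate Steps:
$k = -2$ ($k = \left(-1\right) 2 = -2$)
$d = - \frac{55}{4}$ ($d = \frac{\left(-4\right)^{3} + 9}{-2 + 6} = \frac{-64 + 9}{4} = \left(-55\right) \frac{1}{4} = - \frac{55}{4} \approx -13.75$)
$g = - \frac{55}{4} \approx -13.75$
$-4395 - \left(-9\right) 18 g = -4395 - \left(-9\right) 18 \left(- \frac{55}{4}\right) = -4395 - \left(-162\right) \left(- \frac{55}{4}\right) = -4395 - \frac{4455}{2} = - \frac{13245}{2}$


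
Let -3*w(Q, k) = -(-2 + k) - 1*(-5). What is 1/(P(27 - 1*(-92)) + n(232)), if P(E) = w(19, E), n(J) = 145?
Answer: 3/547 ≈ 0.0054845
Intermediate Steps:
w(Q, k) = -7/3 + k/3 (w(Q, k) = -(-(-2 + k) - 1*(-5))/3 = -((2 - k) + 5)/3 = -(7 - k)/3 = -7/3 + k/3)
P(E) = -7/3 + E/3
1/(P(27 - 1*(-92)) + n(232)) = 1/((-7/3 + (27 - 1*(-92))/3) + 145) = 1/((-7/3 + (27 + 92)/3) + 145) = 1/((-7/3 + (⅓)*119) + 145) = 1/((-7/3 + 119/3) + 145) = 1/(112/3 + 145) = 1/(547/3) = 3/547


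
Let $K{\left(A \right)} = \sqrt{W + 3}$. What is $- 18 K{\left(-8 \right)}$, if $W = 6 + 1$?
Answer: $- 18 \sqrt{10} \approx -56.921$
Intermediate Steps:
$W = 7$
$K{\left(A \right)} = \sqrt{10}$ ($K{\left(A \right)} = \sqrt{7 + 3} = \sqrt{10}$)
$- 18 K{\left(-8 \right)} = - 18 \sqrt{10}$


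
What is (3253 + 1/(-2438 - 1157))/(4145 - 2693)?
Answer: 1949089/869990 ≈ 2.2404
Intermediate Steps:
(3253 + 1/(-2438 - 1157))/(4145 - 2693) = (3253 + 1/(-3595))/1452 = (3253 - 1/3595)*(1/1452) = (11694534/3595)*(1/1452) = 1949089/869990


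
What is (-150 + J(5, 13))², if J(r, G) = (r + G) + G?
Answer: 14161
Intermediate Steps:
J(r, G) = r + 2*G (J(r, G) = (G + r) + G = r + 2*G)
(-150 + J(5, 13))² = (-150 + (5 + 2*13))² = (-150 + (5 + 26))² = (-150 + 31)² = (-119)² = 14161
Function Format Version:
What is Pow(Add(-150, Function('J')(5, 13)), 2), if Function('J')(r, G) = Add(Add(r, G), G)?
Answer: 14161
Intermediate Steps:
Function('J')(r, G) = Add(r, Mul(2, G)) (Function('J')(r, G) = Add(Add(G, r), G) = Add(r, Mul(2, G)))
Pow(Add(-150, Function('J')(5, 13)), 2) = Pow(Add(-150, Add(5, Mul(2, 13))), 2) = Pow(Add(-150, Add(5, 26)), 2) = Pow(Add(-150, 31), 2) = Pow(-119, 2) = 14161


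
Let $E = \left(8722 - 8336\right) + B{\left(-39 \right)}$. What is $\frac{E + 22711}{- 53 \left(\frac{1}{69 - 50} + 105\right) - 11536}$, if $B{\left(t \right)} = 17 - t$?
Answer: $- \frac{439907}{324972} \approx -1.3537$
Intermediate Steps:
$E = 442$ ($E = \left(8722 - 8336\right) + \left(17 - -39\right) = 386 + \left(17 + 39\right) = 386 + 56 = 442$)
$\frac{E + 22711}{- 53 \left(\frac{1}{69 - 50} + 105\right) - 11536} = \frac{442 + 22711}{- 53 \left(\frac{1}{69 - 50} + 105\right) - 11536} = \frac{23153}{- 53 \left(\frac{1}{19} + 105\right) - 11536} = \frac{23153}{\left(-53\right) \frac{1996}{19} - 11536} = \frac{23153}{- \frac{105788}{19} - 11536} = \frac{23153}{- \frac{324972}{19}} = 23153 \left(- \frac{19}{324972}\right) = - \frac{439907}{324972}$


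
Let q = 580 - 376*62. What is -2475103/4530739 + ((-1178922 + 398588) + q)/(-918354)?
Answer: 682730852656/2080411141803 ≈ 0.32817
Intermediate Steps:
q = -22732 (q = 580 - 23312 = -22732)
-2475103/4530739 + ((-1178922 + 398588) + q)/(-918354) = -2475103/4530739 + ((-1178922 + 398588) - 22732)/(-918354) = -2475103*1/4530739 + (-780334 - 22732)*(-1/918354) = -2475103/4530739 - 803066*(-1/918354) = -2475103/4530739 + 401533/459177 = 682730852656/2080411141803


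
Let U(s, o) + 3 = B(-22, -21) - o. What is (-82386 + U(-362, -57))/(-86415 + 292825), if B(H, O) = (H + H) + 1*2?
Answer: -41187/103205 ≈ -0.39908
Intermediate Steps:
B(H, O) = 2 + 2*H (B(H, O) = 2*H + 2 = 2 + 2*H)
U(s, o) = -45 - o (U(s, o) = -3 + ((2 + 2*(-22)) - o) = -3 + ((2 - 44) - o) = -3 + (-42 - o) = -45 - o)
(-82386 + U(-362, -57))/(-86415 + 292825) = (-82386 + (-45 - 1*(-57)))/(-86415 + 292825) = (-82386 + (-45 + 57))/206410 = (-82386 + 12)*(1/206410) = -82374*1/206410 = -41187/103205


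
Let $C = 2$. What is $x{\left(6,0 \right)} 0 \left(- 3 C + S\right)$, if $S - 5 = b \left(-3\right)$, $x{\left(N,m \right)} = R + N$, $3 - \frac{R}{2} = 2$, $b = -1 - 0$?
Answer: $0$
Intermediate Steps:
$b = -1$ ($b = -1 + 0 = -1$)
$R = 2$ ($R = 6 - 4 = 2$)
$x{\left(N,m \right)} = 2 + N$
$S = 8$ ($S = 5 - -3 = 5 + 3 = 8$)
$x{\left(6,0 \right)} 0 \left(- 3 C + S\right) = \left(2 + 6\right) 0 \left(\left(-3\right) 2 + 8\right) = 8 \cdot 0 \left(-6 + 8\right) = 0 \cdot 2 = 0$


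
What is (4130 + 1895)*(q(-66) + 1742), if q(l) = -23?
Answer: 10356975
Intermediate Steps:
(4130 + 1895)*(q(-66) + 1742) = (4130 + 1895)*(-23 + 1742) = 6025*1719 = 10356975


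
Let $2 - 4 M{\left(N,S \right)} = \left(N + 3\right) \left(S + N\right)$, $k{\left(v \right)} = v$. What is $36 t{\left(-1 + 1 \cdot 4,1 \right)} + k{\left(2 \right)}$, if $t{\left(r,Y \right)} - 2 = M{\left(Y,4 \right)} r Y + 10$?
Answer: $-52$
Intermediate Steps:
$M{\left(N,S \right)} = \frac{1}{2} - \frac{\left(3 + N\right) \left(N + S\right)}{4}$ ($M{\left(N,S \right)} = \frac{1}{2} - \frac{\left(N + 3\right) \left(S + N\right)}{4} = \frac{1}{2} - \frac{\left(3 + N\right) \left(N + S\right)}{4}$)
$t{\left(r,Y \right)} = 12 + Y r \left(- \frac{5}{2} - \frac{7 Y}{4} - \frac{Y^{2}}{4}\right)$ ($t{\left(r,Y \right)} = 2 + \left(\left(\frac{1}{2} - \frac{3 Y}{4} - 3 - \frac{Y^{2}}{4} - \frac{1}{4} Y 4\right) r Y + 10\right) = 2 + \left(\left(\frac{1}{2} - \frac{3 Y}{4} - 3 - \frac{Y^{2}}{4} - Y\right) r Y + 10\right) = 2 + \left(\left(- \frac{5}{2} - \frac{7 Y}{4} - \frac{Y^{2}}{4}\right) r Y + 10\right) = 2 + \left(r \left(- \frac{5}{2} - \frac{7 Y}{4} - \frac{Y^{2}}{4}\right) Y + 10\right) = 2 + \left(Y r \left(- \frac{5}{2} - \frac{7 Y}{4} - \frac{Y^{2}}{4}\right) + 10\right) = 2 + \left(10 + Y r \left(- \frac{5}{2} - \frac{7 Y}{4} - \frac{Y^{2}}{4}\right)\right) = 12 + Y r \left(- \frac{5}{2} - \frac{7 Y}{4} - \frac{Y^{2}}{4}\right)$)
$36 t{\left(-1 + 1 \cdot 4,1 \right)} + k{\left(2 \right)} = 36 \left(12 - \frac{\left(-1 + 1 \cdot 4\right) \left(10 + 1^{2} + 7 \cdot 1\right)}{4}\right) + 2 = 36 \left(12 - \frac{\left(-1 + 4\right) \left(10 + 1 + 7\right)}{4}\right) + 2 = 36 \left(12 - \frac{1}{4} \cdot 3 \cdot 18\right) + 2 = 36 \left(12 - \frac{27}{2}\right) + 2 = 36 \left(- \frac{3}{2}\right) + 2 = -54 + 2 = -52$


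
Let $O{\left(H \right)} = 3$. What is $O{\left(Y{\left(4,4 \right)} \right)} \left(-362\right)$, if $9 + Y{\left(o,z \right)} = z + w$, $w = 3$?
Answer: $-1086$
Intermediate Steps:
$Y{\left(o,z \right)} = -6 + z$ ($Y{\left(o,z \right)} = -9 + \left(z + 3\right) = -9 + \left(3 + z\right) = -6 + z$)
$O{\left(Y{\left(4,4 \right)} \right)} \left(-362\right) = 3 \left(-362\right) = -1086$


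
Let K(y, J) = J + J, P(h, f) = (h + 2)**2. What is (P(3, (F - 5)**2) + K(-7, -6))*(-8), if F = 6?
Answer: -104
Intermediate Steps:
P(h, f) = (2 + h)**2
K(y, J) = 2*J
(P(3, (F - 5)**2) + K(-7, -6))*(-8) = ((2 + 3)**2 + 2*(-6))*(-8) = (5**2 - 12)*(-8) = (25 - 12)*(-8) = 13*(-8) = -104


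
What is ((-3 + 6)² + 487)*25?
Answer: 12400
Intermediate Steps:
((-3 + 6)² + 487)*25 = (3² + 487)*25 = (9 + 487)*25 = 496*25 = 12400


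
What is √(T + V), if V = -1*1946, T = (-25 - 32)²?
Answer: √1303 ≈ 36.097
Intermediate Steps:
T = 3249 (T = (-57)² = 3249)
V = -1946
√(T + V) = √(3249 - 1946) = √1303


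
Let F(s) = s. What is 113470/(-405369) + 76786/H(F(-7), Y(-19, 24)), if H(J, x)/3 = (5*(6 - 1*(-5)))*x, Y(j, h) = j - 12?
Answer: -10569021028/691154145 ≈ -15.292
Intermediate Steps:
Y(j, h) = -12 + j
H(J, x) = 165*x (H(J, x) = 3*((5*(6 - 1*(-5)))*x) = 3*((5*(6 + 5))*x) = 3*((5*11)*x) = 3*(55*x) = 165*x)
113470/(-405369) + 76786/H(F(-7), Y(-19, 24)) = 113470/(-405369) + 76786/((165*(-12 - 19))) = 113470*(-1/405369) + 76786/((165*(-31))) = -113470/405369 + 76786/(-5115) = -113470/405369 + 76786*(-1/5115) = -113470/405369 - 76786/5115 = -10569021028/691154145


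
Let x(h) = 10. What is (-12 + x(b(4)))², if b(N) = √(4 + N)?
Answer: 4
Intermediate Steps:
(-12 + x(b(4)))² = (-12 + 10)² = (-2)² = 4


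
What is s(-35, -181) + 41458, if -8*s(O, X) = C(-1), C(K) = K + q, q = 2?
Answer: 331663/8 ≈ 41458.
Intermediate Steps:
C(K) = 2 + K (C(K) = K + 2 = 2 + K)
s(O, X) = -⅛ (s(O, X) = -(2 - 1)/8 = -⅛*1 = -⅛)
s(-35, -181) + 41458 = -⅛ + 41458 = 331663/8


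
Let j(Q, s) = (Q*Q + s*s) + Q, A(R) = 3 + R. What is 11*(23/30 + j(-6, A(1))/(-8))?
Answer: -3289/60 ≈ -54.817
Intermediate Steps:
j(Q, s) = Q + Q**2 + s**2 (j(Q, s) = (Q**2 + s**2) + Q = Q + Q**2 + s**2)
11*(23/30 + j(-6, A(1))/(-8)) = 11*(23/30 + (-6 + (-6)**2 + (3 + 1)**2)/(-8)) = 11*(23*(1/30) + (-6 + 36 + 4**2)*(-1/8)) = 11*(23/30 + (-6 + 36 + 16)*(-1/8)) = 11*(23/30 + 46*(-1/8)) = 11*(23/30 - 23/4) = 11*(-299/60) = -3289/60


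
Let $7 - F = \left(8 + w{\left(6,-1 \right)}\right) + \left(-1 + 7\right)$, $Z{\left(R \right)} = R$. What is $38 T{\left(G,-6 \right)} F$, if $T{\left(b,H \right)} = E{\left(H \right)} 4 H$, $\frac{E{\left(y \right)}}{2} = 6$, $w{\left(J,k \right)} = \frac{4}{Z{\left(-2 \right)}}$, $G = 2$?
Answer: $54720$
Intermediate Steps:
$w{\left(J,k \right)} = -2$ ($w{\left(J,k \right)} = \frac{4}{-2} = 4 \left(- \frac{1}{2}\right) = -2$)
$E{\left(y \right)} = 12$ ($E{\left(y \right)} = 2 \cdot 6 = 12$)
$F = -5$ ($F = 7 - \left(\left(8 - 2\right) + \left(-1 + 7\right)\right) = 7 - \left(6 + 6\right) = 7 - 12 = -5$)
$T{\left(b,H \right)} = 48 H$ ($T{\left(b,H \right)} = 12 \cdot 4 H = 48 H$)
$38 T{\left(G,-6 \right)} F = 38 \cdot 48 \left(-6\right) \left(-5\right) = 38 \left(-288\right) \left(-5\right) = \left(-10944\right) \left(-5\right) = 54720$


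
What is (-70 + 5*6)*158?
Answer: -6320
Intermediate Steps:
(-70 + 5*6)*158 = (-70 + 30)*158 = -40*158 = -6320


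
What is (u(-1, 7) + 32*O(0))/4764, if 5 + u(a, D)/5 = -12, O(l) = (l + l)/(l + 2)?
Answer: -85/4764 ≈ -0.017842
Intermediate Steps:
O(l) = 2*l/(2 + l) (O(l) = (2*l)/(2 + l) = 2*l/(2 + l))
u(a, D) = -85 (u(a, D) = -25 + 5*(-12) = -25 - 60 = -85)
(u(-1, 7) + 32*O(0))/4764 = (-85 + 32*(2*0/(2 + 0)))/4764 = (-85 + 32*(2*0/2))*(1/4764) = (-85 + 32*(2*0*(½)))*(1/4764) = (-85 + 32*0)*(1/4764) = (-85 + 0)*(1/4764) = -85*1/4764 = -85/4764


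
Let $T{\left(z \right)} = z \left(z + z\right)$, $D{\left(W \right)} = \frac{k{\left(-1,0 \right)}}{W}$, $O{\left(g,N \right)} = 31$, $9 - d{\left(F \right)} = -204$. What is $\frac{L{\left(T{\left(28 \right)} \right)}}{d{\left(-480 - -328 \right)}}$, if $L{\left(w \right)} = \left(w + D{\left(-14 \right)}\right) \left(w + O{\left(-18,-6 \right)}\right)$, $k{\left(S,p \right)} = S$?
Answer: $\frac{11700949}{994} \approx 11772.0$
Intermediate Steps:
$d{\left(F \right)} = 213$ ($d{\left(F \right)} = 9 - -204 = 9 + 204 = 213$)
$D{\left(W \right)} = - \frac{1}{W}$
$T{\left(z \right)} = 2 z^{2}$ ($T{\left(z \right)} = z 2 z = 2 z^{2}$)
$L{\left(w \right)} = \left(31 + w\right) \left(\frac{1}{14} + w\right)$ ($L{\left(w \right)} = \left(w - \frac{1}{-14}\right) \left(w + 31\right) = \left(w - - \frac{1}{14}\right) \left(31 + w\right) = \left(w + \frac{1}{14}\right) \left(31 + w\right) = \left(\frac{1}{14} + w\right) \left(31 + w\right) = \left(31 + w\right) \left(\frac{1}{14} + w\right)$)
$\frac{L{\left(T{\left(28 \right)} \right)}}{d{\left(-480 - -328 \right)}} = \frac{\frac{31}{14} + \left(2 \cdot 28^{2}\right)^{2} + \frac{435 \cdot 2 \cdot 28^{2}}{14}}{213} = \left(\frac{31}{14} + \left(2 \cdot 784\right)^{2} + \frac{435 \cdot 2 \cdot 784}{14}\right) \frac{1}{213} = \left(\frac{31}{14} + 1568^{2} + \frac{435}{14} \cdot 1568\right) \frac{1}{213} = \left(\frac{31}{14} + 2458624 + 48720\right) \frac{1}{213} = \frac{35102847}{14} \cdot \frac{1}{213} = \frac{11700949}{994}$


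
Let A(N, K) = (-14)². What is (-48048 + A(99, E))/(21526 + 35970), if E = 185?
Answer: -11963/14374 ≈ -0.83227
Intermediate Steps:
A(N, K) = 196
(-48048 + A(99, E))/(21526 + 35970) = (-48048 + 196)/(21526 + 35970) = -47852/57496 = -47852*1/57496 = -11963/14374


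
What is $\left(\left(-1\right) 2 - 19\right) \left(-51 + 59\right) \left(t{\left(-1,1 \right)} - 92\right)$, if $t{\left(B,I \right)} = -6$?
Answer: $16464$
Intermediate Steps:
$\left(\left(-1\right) 2 - 19\right) \left(-51 + 59\right) \left(t{\left(-1,1 \right)} - 92\right) = \left(\left(-1\right) 2 - 19\right) \left(-51 + 59\right) \left(-6 - 92\right) = \left(-2 + \left(-33 + 14\right)\right) 8 \left(-98\right) = \left(-2 - 19\right) 8 \left(-98\right) = \left(-21\right) 8 \left(-98\right) = \left(-168\right) \left(-98\right) = 16464$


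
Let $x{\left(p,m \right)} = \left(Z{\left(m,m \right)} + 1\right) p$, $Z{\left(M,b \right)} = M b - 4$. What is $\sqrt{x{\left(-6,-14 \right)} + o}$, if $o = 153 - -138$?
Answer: $17 i \sqrt{3} \approx 29.445 i$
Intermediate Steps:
$o = 291$ ($o = 153 + 138 = 291$)
$Z{\left(M,b \right)} = -4 + M b$
$x{\left(p,m \right)} = p \left(-3 + m^{2}\right)$ ($x{\left(p,m \right)} = \left(\left(-4 + m m\right) + 1\right) p = \left(\left(-4 + m^{2}\right) + 1\right) p = \left(-3 + m^{2}\right) p = p \left(-3 + m^{2}\right)$)
$\sqrt{x{\left(-6,-14 \right)} + o} = \sqrt{- 6 \left(-3 + \left(-14\right)^{2}\right) + 291} = \sqrt{- 6 \left(-3 + 196\right) + 291} = \sqrt{\left(-6\right) 193 + 291} = \sqrt{-1158 + 291} = \sqrt{-867} = 17 i \sqrt{3}$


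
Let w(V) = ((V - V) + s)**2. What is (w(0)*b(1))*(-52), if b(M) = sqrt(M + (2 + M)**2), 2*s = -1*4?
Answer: -208*sqrt(10) ≈ -657.75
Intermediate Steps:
s = -2 (s = (-1*4)/2 = (1/2)*(-4) = -2)
w(V) = 4 (w(V) = ((V - V) - 2)**2 = (0 - 2)**2 = (-2)**2 = 4)
(w(0)*b(1))*(-52) = (4*sqrt(1 + (2 + 1)**2))*(-52) = (4*sqrt(1 + 3**2))*(-52) = (4*sqrt(1 + 9))*(-52) = (4*sqrt(10))*(-52) = -208*sqrt(10)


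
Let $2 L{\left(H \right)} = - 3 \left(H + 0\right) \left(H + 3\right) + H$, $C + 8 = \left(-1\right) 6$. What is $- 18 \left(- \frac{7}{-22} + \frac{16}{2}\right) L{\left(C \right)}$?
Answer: $\frac{391986}{11} \approx 35635.0$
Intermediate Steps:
$C = -14$ ($C = -8 - 6 = -14$)
$L{\left(H \right)} = \frac{H}{2} - \frac{3 H \left(3 + H\right)}{2}$ ($L{\left(H \right)} = \frac{- 3 \left(H + 0\right) \left(H + 3\right) + H}{2} = \frac{- 3 H \left(3 + H\right) + H}{2} = \frac{H - 3 H \left(3 + H\right)}{2} = \frac{H}{2} - \frac{3 H \left(3 + H\right)}{2}$)
$- 18 \left(- \frac{7}{-22} + \frac{16}{2}\right) L{\left(C \right)} = - 18 \left(- \frac{7}{-22} + \frac{16}{2}\right) \left(\left(- \frac{1}{2}\right) \left(-14\right) \left(8 + 3 \left(-14\right)\right)\right) = - 18 \left(\left(-7\right) \left(- \frac{1}{22}\right) + 16 \cdot \frac{1}{2}\right) \left(\left(- \frac{1}{2}\right) \left(-14\right) \left(8 - 42\right)\right) = - 18 \left(\frac{7}{22} + 8\right) \left(\left(- \frac{1}{2}\right) \left(-14\right) \left(-34\right)\right) = \left(-18\right) \frac{183}{22} \left(-238\right) = \left(- \frac{1647}{11}\right) \left(-238\right) = \frac{391986}{11}$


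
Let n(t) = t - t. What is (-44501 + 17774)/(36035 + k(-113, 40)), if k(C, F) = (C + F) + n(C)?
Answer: -26727/35962 ≈ -0.74320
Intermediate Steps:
n(t) = 0
k(C, F) = C + F (k(C, F) = (C + F) + 0 = C + F)
(-44501 + 17774)/(36035 + k(-113, 40)) = (-44501 + 17774)/(36035 + (-113 + 40)) = -26727/(36035 - 73) = -26727/35962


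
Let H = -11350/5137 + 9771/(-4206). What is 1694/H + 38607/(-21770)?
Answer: -266861105154883/710657898930 ≈ -375.51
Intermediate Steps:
H = -32643909/7202074 (H = -11350*1/5137 + 9771*(-1/4206) = -11350/5137 - 3257/1402 = -32643909/7202074 ≈ -4.5326)
1694/H + 38607/(-21770) = 1694/(-32643909/7202074) + 38607/(-21770) = 1694*(-7202074/32643909) + 38607*(-1/21770) = -12200313356/32643909 - 38607/21770 = -266861105154883/710657898930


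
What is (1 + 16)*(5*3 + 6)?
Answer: 357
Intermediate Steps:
(1 + 16)*(5*3 + 6) = 17*(15 + 6) = 17*21 = 357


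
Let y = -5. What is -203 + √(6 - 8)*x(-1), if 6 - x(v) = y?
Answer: -203 + 11*I*√2 ≈ -203.0 + 15.556*I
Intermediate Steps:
x(v) = 11 (x(v) = 6 - 1*(-5) = 6 + 5 = 11)
-203 + √(6 - 8)*x(-1) = -203 + √(6 - 8)*11 = -203 + √(-2)*11 = -203 + (I*√2)*11 = -203 + 11*I*√2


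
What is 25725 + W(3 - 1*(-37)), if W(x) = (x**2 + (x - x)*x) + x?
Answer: 27365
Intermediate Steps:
W(x) = x + x**2 (W(x) = (x**2 + 0*x) + x = (x**2 + 0) + x = x**2 + x = x + x**2)
25725 + W(3 - 1*(-37)) = 25725 + (3 - 1*(-37))*(1 + (3 - 1*(-37))) = 25725 + (3 + 37)*(1 + (3 + 37)) = 25725 + 40*(1 + 40) = 25725 + 40*41 = 25725 + 1640 = 27365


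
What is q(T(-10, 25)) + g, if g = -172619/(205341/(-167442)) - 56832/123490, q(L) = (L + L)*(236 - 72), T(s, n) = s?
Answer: 581021635852018/4226260015 ≈ 1.3748e+5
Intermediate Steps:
q(L) = 328*L (q(L) = (2*L)*164 = 328*L)
g = 594883768701218/4226260015 (g = -172619/(205341*(-1/167442)) - 56832*1/123490 = -172619/(-68447/55814) - 28416/61745 = -172619*(-55814/68447) - 28416/61745 = 9634556866/68447 - 28416/61745 = 594883768701218/4226260015 ≈ 1.4076e+5)
q(T(-10, 25)) + g = 328*(-10) + 594883768701218/4226260015 = -3280 + 594883768701218/4226260015 = 581021635852018/4226260015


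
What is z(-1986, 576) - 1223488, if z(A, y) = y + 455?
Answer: -1222457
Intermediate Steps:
z(A, y) = 455 + y
z(-1986, 576) - 1223488 = (455 + 576) - 1223488 = 1031 - 1223488 = -1222457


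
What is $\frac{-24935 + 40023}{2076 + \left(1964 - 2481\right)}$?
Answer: $\frac{15088}{1559} \approx 9.678$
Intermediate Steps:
$\frac{-24935 + 40023}{2076 + \left(1964 - 2481\right)} = \frac{15088}{2076 + \left(1964 - 2481\right)} = \frac{15088}{2076 - 517} = \frac{15088}{1559}$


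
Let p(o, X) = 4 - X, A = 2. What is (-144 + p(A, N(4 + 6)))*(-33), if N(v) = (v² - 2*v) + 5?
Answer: 7425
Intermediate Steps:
N(v) = 5 + v² - 2*v
(-144 + p(A, N(4 + 6)))*(-33) = (-144 + (4 - (5 + (4 + 6)² - 2*(4 + 6))))*(-33) = (-144 + (4 - (5 + 10² - 2*10)))*(-33) = (-144 + (4 - (5 + 100 - 20)))*(-33) = (-144 + (4 - 1*85))*(-33) = (-144 + (4 - 85))*(-33) = (-144 - 81)*(-33) = -225*(-33) = 7425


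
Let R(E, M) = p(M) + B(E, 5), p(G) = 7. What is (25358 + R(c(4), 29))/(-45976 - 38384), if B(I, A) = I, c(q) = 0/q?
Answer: -89/296 ≈ -0.30068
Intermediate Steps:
c(q) = 0
R(E, M) = 7 + E
(25358 + R(c(4), 29))/(-45976 - 38384) = (25358 + (7 + 0))/(-45976 - 38384) = (25358 + 7)/(-84360) = 25365*(-1/84360) = -89/296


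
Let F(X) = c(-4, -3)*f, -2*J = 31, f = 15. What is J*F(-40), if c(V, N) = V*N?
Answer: -2790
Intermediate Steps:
c(V, N) = N*V
J = -31/2 (J = -½*31 = -31/2 ≈ -15.500)
F(X) = 180 (F(X) = -3*(-4)*15 = 12*15 = 180)
J*F(-40) = -31/2*180 = -2790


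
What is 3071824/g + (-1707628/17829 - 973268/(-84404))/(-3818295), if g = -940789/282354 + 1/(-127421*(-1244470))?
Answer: -9878368436676157677013903497245301817/10714876685204764838416568158059 ≈ -9.2193e+5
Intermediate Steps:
g = -37295607039820769/11193332224485495 (g = -940789*1/282354 - 1/127421*(-1/1244470) = -940789/282354 + 1/158571611870 = -37295607039820769/11193332224485495 ≈ -3.3319)
3071824/g + (-1707628/17829 - 973268/(-84404))/(-3818295) = 3071824/(-37295607039820769/11193332224485495) + (-1707628/17829 - 973268/(-84404))/(-3818295) = 3071824*(-11193332224485495/37295607039820769) + (-1707628*1/17829 - 973268*(-1/84404))*(-1/3818295) = -34383946567147931192880/37295607039820769 + (-1707628/17829 + 243317/21101)*(-1/3818295) = -34383946567147931192880/37295607039820769 - 31694559635/376209729*(-1/3818295) = -34383946567147931192880/37295607039820769 + 6338911927/287295945438411 = -9878368436676157677013903497245301817/10714876685204764838416568158059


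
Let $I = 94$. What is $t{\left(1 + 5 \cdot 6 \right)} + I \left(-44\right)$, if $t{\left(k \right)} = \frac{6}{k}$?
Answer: $- \frac{128210}{31} \approx -4135.8$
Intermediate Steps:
$t{\left(1 + 5 \cdot 6 \right)} + I \left(-44\right) = \frac{6}{1 + 5 \cdot 6} + 94 \left(-44\right) = \frac{6}{1 + 30} - 4136 = \frac{6}{31} - 4136 = - \frac{128210}{31}$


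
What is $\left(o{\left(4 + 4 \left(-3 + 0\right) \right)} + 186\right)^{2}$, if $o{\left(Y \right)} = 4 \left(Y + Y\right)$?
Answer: $14884$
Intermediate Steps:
$o{\left(Y \right)} = 8 Y$ ($o{\left(Y \right)} = 4 \cdot 2 Y = 8 Y$)
$\left(o{\left(4 + 4 \left(-3 + 0\right) \right)} + 186\right)^{2} = \left(8 \left(4 + 4 \left(-3 + 0\right)\right) + 186\right)^{2} = \left(8 \left(4 + 4 \left(-3\right)\right) + 186\right)^{2} = \left(8 \left(4 - 12\right) + 186\right)^{2} = \left(8 \left(-8\right) + 186\right)^{2} = \left(-64 + 186\right)^{2} = 122^{2} = 14884$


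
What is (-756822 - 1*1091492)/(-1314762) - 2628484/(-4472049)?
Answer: 102820891721/51576141117 ≈ 1.9936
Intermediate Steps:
(-756822 - 1*1091492)/(-1314762) - 2628484/(-4472049) = (-756822 - 1091492)*(-1/1314762) - 2628484*(-1/4472049) = -1848314*(-1/1314762) + 2628484/4472049 = 924157/657381 + 2628484/4472049 = 102820891721/51576141117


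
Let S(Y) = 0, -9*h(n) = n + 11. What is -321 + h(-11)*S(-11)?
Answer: -321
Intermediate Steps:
h(n) = -11/9 - n/9 (h(n) = -(n + 11)/9 = -(11 + n)/9 = -11/9 - n/9)
-321 + h(-11)*S(-11) = -321 + (-11/9 - ⅑*(-11))*0 = -321 + (-11/9 + 11/9)*0 = -321 + 0*0 = -321 + 0 = -321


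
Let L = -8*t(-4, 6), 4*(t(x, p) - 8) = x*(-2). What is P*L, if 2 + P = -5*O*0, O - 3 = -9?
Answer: 160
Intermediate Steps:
O = -6 (O = 3 - 9 = -6)
P = -2 (P = -2 - 5*(-6)*0 = -2 + 30*0 = -2 + 0 = -2)
t(x, p) = 8 - x/2 (t(x, p) = 8 + (x*(-2))/4 = 8 + (-2*x)/4 = 8 - x/2)
L = -80 (L = -8*(8 - 1/2*(-4)) = -8*(8 + 2) = -8*10 = -80)
P*L = -2*(-80) = 160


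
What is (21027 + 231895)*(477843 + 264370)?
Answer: 187721996386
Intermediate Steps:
(21027 + 231895)*(477843 + 264370) = 252922*742213 = 187721996386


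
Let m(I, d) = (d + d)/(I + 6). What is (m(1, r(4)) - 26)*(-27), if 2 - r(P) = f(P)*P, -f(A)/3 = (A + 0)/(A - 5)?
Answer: 7398/7 ≈ 1056.9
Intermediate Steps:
f(A) = -3*A/(-5 + A) (f(A) = -3*(A + 0)/(A - 5) = -3*A/(-5 + A))
r(P) = 2 + 3*P²/(-5 + P) (r(P) = 2 - (-3*P/(-5 + P))*P = 2 - (-3)*P²/(-5 + P) = 2 + 3*P²/(-5 + P))
m(I, d) = 2*d/(6 + I) (m(I, d) = (2*d)/(6 + I) = 2*d/(6 + I))
(m(1, r(4)) - 26)*(-27) = (2*((-10 + 2*4 + 3*4²)/(-5 + 4))/(6 + 1) - 26)*(-27) = (2*((-10 + 8 + 3*16)/(-1))/7 - 26)*(-27) = (2*(-(-10 + 8 + 48))*(⅐) - 26)*(-27) = (2*(-1*46)*(⅐) - 26)*(-27) = (2*(-46)*(⅐) - 26)*(-27) = (-92/7 - 26)*(-27) = -274/7*(-27) = 7398/7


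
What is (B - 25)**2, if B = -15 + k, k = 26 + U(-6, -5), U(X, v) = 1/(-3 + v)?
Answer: 12769/64 ≈ 199.52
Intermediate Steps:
k = 207/8 (k = 26 + 1/(-3 - 5) = 26 + 1/(-8) = 26 - 1/8 = 207/8 ≈ 25.875)
B = 87/8 (B = -15 + 207/8 = 87/8 ≈ 10.875)
(B - 25)**2 = (87/8 - 25)**2 = (-113/8)**2 = 12769/64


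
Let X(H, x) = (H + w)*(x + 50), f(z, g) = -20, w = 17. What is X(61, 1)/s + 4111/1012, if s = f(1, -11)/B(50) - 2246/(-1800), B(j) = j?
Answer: 3626299093/772156 ≈ 4696.3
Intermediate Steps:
X(H, x) = (17 + H)*(50 + x) (X(H, x) = (H + 17)*(x + 50) = (17 + H)*(50 + x))
s = 763/900 (s = -20/50 - 2246/(-1800) = -20*1/50 - 2246*(-1/1800) = -⅖ + 1123/900 = 763/900 ≈ 0.84778)
X(61, 1)/s + 4111/1012 = (850 + 17*1 + 50*61 + 61*1)/(763/900) + 4111/1012 = (850 + 17 + 3050 + 61)*(900/763) + 4111*(1/1012) = 3978*(900/763) + 4111/1012 = 3580200/763 + 4111/1012 = 3626299093/772156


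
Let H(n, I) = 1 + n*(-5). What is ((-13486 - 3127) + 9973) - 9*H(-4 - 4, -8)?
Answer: -7009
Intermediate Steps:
H(n, I) = 1 - 5*n
((-13486 - 3127) + 9973) - 9*H(-4 - 4, -8) = ((-13486 - 3127) + 9973) - 9*(1 - 5*(-4 - 4)) = (-16613 + 9973) - 9*(1 - 5*(-8)) = -6640 - 9*(1 + 40) = -6640 - 9*41 = -6640 - 369 = -7009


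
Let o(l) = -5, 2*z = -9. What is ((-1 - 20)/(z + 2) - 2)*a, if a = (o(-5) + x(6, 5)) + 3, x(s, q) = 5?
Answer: 96/5 ≈ 19.200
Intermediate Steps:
z = -9/2 (z = (1/2)*(-9) = -9/2 ≈ -4.5000)
a = 3 (a = (-5 + 5) + 3 = 0 + 3 = 3)
((-1 - 20)/(z + 2) - 2)*a = ((-1 - 20)/(-9/2 + 2) - 2)*3 = (-21/(-5/2) - 2)*3 = (-21*(-2/5) - 2)*3 = (42/5 - 2)*3 = (32/5)*3 = 96/5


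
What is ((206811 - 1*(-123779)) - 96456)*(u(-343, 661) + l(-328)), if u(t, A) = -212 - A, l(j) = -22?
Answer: -209549930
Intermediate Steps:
((206811 - 1*(-123779)) - 96456)*(u(-343, 661) + l(-328)) = ((206811 - 1*(-123779)) - 96456)*((-212 - 1*661) - 22) = ((206811 + 123779) - 96456)*((-212 - 661) - 22) = (330590 - 96456)*(-873 - 22) = 234134*(-895) = -209549930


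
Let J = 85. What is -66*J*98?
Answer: -549780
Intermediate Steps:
-66*J*98 = -66*85*98 = -5610*98 = -549780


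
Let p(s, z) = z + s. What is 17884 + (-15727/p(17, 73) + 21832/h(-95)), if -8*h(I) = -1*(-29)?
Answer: 30502117/2610 ≈ 11687.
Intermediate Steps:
p(s, z) = s + z
h(I) = -29/8 (h(I) = -(-1)*(-29)/8 = -1/8*29 = -29/8)
17884 + (-15727/p(17, 73) + 21832/h(-95)) = 17884 + (-15727/(17 + 73) + 21832/(-29/8)) = 17884 + (-15727/90 + 21832*(-8/29)) = 17884 + (-15727*1/90 - 174656/29) = 17884 + (-15727/90 - 174656/29) = 17884 - 16175123/2610 = 30502117/2610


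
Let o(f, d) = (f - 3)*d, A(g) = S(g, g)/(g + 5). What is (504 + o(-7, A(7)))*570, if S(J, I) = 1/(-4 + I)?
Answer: 861365/3 ≈ 2.8712e+5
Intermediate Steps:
A(g) = 1/((-4 + g)*(5 + g)) (A(g) = 1/((-4 + g)*(g + 5)) = 1/((-4 + g)*(5 + g)))
o(f, d) = d*(-3 + f) (o(f, d) = (-3 + f)*d = d*(-3 + f))
(504 + o(-7, A(7)))*570 = (504 + (1/((-4 + 7)*(5 + 7)))*(-3 - 7))*570 = (504 + (1/(3*12))*(-10))*570 = (504 + ((1/3)*(1/12))*(-10))*570 = (504 + (1/36)*(-10))*570 = (504 - 5/18)*570 = (9067/18)*570 = 861365/3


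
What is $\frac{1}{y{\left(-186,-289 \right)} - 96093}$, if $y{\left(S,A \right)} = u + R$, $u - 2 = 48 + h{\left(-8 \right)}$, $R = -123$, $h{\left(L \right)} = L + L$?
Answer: $- \frac{1}{96182} \approx -1.0397 \cdot 10^{-5}$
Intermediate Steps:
$h{\left(L \right)} = 2 L$
$u = 34$ ($u = 2 + \left(48 + 2 \left(-8\right)\right) = 2 + \left(48 - 16\right) = 2 + 32 = 34$)
$y{\left(S,A \right)} = -89$ ($y{\left(S,A \right)} = 34 - 123 = -89$)
$\frac{1}{y{\left(-186,-289 \right)} - 96093} = \frac{1}{-89 - 96093} = \frac{1}{-96182} = - \frac{1}{96182}$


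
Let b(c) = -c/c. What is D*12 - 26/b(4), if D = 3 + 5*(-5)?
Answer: -238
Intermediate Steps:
D = -22 (D = 3 - 25 = -22)
b(c) = -1 (b(c) = -1*1 = -1)
D*12 - 26/b(4) = -22*12 - 26/(-1) = -264 - 26*(-1) = -264 + 26 = -238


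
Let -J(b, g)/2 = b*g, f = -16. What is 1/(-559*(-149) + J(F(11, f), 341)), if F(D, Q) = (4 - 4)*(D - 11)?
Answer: 1/83291 ≈ 1.2006e-5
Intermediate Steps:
F(D, Q) = 0 (F(D, Q) = 0*(-11 + D) = 0)
J(b, g) = -2*b*g
1/(-559*(-149) + J(F(11, f), 341)) = 1/(-559*(-149) - 2*0*341) = 1/(83291 + 0) = 1/83291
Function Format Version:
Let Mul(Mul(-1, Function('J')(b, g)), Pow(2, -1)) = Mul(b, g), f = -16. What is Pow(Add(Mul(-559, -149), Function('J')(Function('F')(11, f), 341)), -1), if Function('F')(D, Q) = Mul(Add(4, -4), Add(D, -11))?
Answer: Rational(1, 83291) ≈ 1.2006e-5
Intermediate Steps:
Function('F')(D, Q) = 0 (Function('F')(D, Q) = Mul(0, Add(-11, D)) = 0)
Function('J')(b, g) = Mul(-2, b, g) (Function('J')(b, g) = Mul(-2, Mul(b, g)) = Mul(-2, b, g))
Pow(Add(Mul(-559, -149), Function('J')(Function('F')(11, f), 341)), -1) = Pow(Add(Mul(-559, -149), Mul(-2, 0, 341)), -1) = Pow(Add(83291, 0), -1) = Pow(83291, -1) = Rational(1, 83291)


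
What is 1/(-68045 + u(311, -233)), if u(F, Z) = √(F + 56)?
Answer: -68045/4630121658 - √367/4630121658 ≈ -1.4700e-5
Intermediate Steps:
u(F, Z) = √(56 + F)
1/(-68045 + u(311, -233)) = 1/(-68045 + √(56 + 311)) = 1/(-68045 + √367)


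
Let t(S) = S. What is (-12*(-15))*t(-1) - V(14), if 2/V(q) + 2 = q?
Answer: -1081/6 ≈ -180.17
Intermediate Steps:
V(q) = 2/(-2 + q)
(-12*(-15))*t(-1) - V(14) = -12*(-15)*(-1) - 2/(-2 + 14) = 180*(-1) - 2/12 = -180 - 2/12 = -180 - 1*⅙ = -180 - ⅙ = -1081/6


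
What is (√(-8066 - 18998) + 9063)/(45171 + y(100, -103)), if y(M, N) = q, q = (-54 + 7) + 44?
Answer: 3021/15056 + I*√6766/22584 ≈ 0.20065 + 0.0036422*I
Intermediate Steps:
q = -3 (q = -47 + 44 = -3)
y(M, N) = -3
(√(-8066 - 18998) + 9063)/(45171 + y(100, -103)) = (√(-8066 - 18998) + 9063)/(45171 - 3) = (√(-27064) + 9063)/45168 = (2*I*√6766 + 9063)*(1/45168) = (9063 + 2*I*√6766)*(1/45168) = 3021/15056 + I*√6766/22584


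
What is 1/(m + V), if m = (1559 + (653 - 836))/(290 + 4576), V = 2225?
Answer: 2433/5414113 ≈ 0.00044938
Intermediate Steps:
m = 688/2433 (m = (1559 - 183)/4866 = 1376*(1/4866) = 688/2433 ≈ 0.28278)
1/(m + V) = 1/(688/2433 + 2225) = 1/(5414113/2433) = 2433/5414113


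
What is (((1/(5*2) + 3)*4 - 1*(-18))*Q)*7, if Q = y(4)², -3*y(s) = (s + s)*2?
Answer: 272384/45 ≈ 6053.0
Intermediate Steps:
y(s) = -4*s/3 (y(s) = -(s + s)*2/3 = -2*s*2/3 = -4*s/3)
Q = 256/9 (Q = (-4/3*4)² = (-16/3)² = 256/9 ≈ 28.444)
(((1/(5*2) + 3)*4 - 1*(-18))*Q)*7 = (((1/(5*2) + 3)*4 - 1*(-18))*(256/9))*7 = (((1/10 + 3)*4 + 18)*(256/9))*7 = (((⅒ + 3)*4 + 18)*(256/9))*7 = (((31/10)*4 + 18)*(256/9))*7 = ((62/5 + 18)*(256/9))*7 = ((152/5)*(256/9))*7 = (38912/45)*7 = 272384/45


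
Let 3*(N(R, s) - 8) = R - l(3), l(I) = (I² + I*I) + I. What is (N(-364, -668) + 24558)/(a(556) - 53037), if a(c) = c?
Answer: -73313/157443 ≈ -0.46565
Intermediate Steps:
l(I) = I + 2*I² (l(I) = (I² + I²) + I = 2*I² + I = I + 2*I²)
N(R, s) = 1 + R/3 (N(R, s) = 8 + (R - 3*(1 + 2*3))/3 = 8 + (R - 3*(1 + 6))/3 = 8 + (R - 3*7)/3 = 8 + (R - 1*21)/3 = 8 + (R - 21)/3 = 8 + (-21 + R)/3 = 8 + (-7 + R/3) = 1 + R/3)
(N(-364, -668) + 24558)/(a(556) - 53037) = ((1 + (⅓)*(-364)) + 24558)/(556 - 53037) = ((1 - 364/3) + 24558)/(-52481) = (-361/3 + 24558)*(-1/52481) = (73313/3)*(-1/52481) = -73313/157443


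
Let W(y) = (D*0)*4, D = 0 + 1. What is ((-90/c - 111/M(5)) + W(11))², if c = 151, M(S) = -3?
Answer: 30217009/22801 ≈ 1325.3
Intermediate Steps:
D = 1
W(y) = 0 (W(y) = (1*0)*4 = 0*4 = 0)
((-90/c - 111/M(5)) + W(11))² = ((-90/151 - 111/(-3)) + 0)² = ((-90*1/151 - 111*(-⅓)) + 0)² = ((-90/151 + 37) + 0)² = (5497/151 + 0)² = (5497/151)² = 30217009/22801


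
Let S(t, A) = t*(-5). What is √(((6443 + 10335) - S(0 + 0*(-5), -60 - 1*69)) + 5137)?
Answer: 3*√2435 ≈ 148.04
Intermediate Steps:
S(t, A) = -5*t
√(((6443 + 10335) - S(0 + 0*(-5), -60 - 1*69)) + 5137) = √(((6443 + 10335) - (-5)*(0 + 0*(-5))) + 5137) = √((16778 - (-5)*(0 + 0)) + 5137) = √((16778 - (-5)*0) + 5137) = √((16778 - 1*0) + 5137) = √((16778 + 0) + 5137) = √(16778 + 5137) = √21915 = 3*√2435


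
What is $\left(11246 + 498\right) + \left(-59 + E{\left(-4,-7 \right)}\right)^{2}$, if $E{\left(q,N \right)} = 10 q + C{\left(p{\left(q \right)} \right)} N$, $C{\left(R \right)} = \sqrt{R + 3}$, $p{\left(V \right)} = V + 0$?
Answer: $21496 + 1386 i \approx 21496.0 + 1386.0 i$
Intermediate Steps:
$p{\left(V \right)} = V$
$C{\left(R \right)} = \sqrt{3 + R}$
$E{\left(q,N \right)} = 10 q + N \sqrt{3 + q}$ ($E{\left(q,N \right)} = 10 q + \sqrt{3 + q} N = 10 q + N \sqrt{3 + q}$)
$\left(11246 + 498\right) + \left(-59 + E{\left(-4,-7 \right)}\right)^{2} = \left(11246 + 498\right) + \left(-59 + \left(10 \left(-4\right) - 7 \sqrt{3 - 4}\right)\right)^{2} = 11744 + \left(-59 - \left(40 + 7 \sqrt{-1}\right)\right)^{2} = 11744 + \left(-59 - \left(40 + 7 i\right)\right)^{2} = 11744 + \left(-99 - 7 i\right)^{2}$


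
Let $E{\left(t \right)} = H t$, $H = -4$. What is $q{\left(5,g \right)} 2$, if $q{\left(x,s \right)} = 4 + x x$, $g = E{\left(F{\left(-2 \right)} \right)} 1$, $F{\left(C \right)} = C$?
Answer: $58$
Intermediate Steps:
$E{\left(t \right)} = - 4 t$
$g = 8$ ($g = \left(-4\right) \left(-2\right) 1 = 8 \cdot 1 = 8$)
$q{\left(x,s \right)} = 4 + x^{2}$
$q{\left(5,g \right)} 2 = \left(4 + 5^{2}\right) 2 = \left(4 + 25\right) 2 = 29 \cdot 2 = 58$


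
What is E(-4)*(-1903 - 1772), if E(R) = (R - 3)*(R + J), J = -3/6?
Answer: -231525/2 ≈ -1.1576e+5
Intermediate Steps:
J = -1/2 (J = -3*1/6 = -1/2 ≈ -0.50000)
E(R) = (-3 + R)*(-1/2 + R) (E(R) = (R - 3)*(R - 1/2) = (-3 + R)*(-1/2 + R))
E(-4)*(-1903 - 1772) = (3/2 + (-4)**2 - 7/2*(-4))*(-1903 - 1772) = (3/2 + 16 + 14)*(-3675) = (63/2)*(-3675) = -231525/2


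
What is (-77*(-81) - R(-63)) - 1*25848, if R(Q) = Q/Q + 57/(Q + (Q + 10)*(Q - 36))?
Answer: -33889555/1728 ≈ -19612.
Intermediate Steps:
R(Q) = 1 + 57/(Q + (-36 + Q)*(10 + Q)) (R(Q) = 1 + 57/(Q + (10 + Q)*(-36 + Q)) = 1 + 57/(Q + (-36 + Q)*(10 + Q)))
(-77*(-81) - R(-63)) - 1*25848 = (-77*(-81) - (303 - 1*(-63)² + 25*(-63))/(360 - 1*(-63)² + 25*(-63))) - 1*25848 = (6237 - (303 - 1*3969 - 1575)/(360 - 1*3969 - 1575)) - 25848 = (6237 - (303 - 3969 - 1575)/(360 - 3969 - 1575)) - 25848 = (6237 - (-5241)/(-5184)) - 25848 = (6237 - (-1)*(-5241)/5184) - 25848 = (6237 - 1*1747/1728) - 25848 = (6237 - 1747/1728) - 25848 = 10775789/1728 - 25848 = -33889555/1728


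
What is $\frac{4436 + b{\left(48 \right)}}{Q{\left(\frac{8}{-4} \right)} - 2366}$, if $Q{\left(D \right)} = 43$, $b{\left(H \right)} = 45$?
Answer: $- \frac{4481}{2323} \approx -1.929$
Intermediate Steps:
$\frac{4436 + b{\left(48 \right)}}{Q{\left(\frac{8}{-4} \right)} - 2366} = \frac{4436 + 45}{43 - 2366} = \frac{4481}{-2323} = 4481 \left(- \frac{1}{2323}\right) = - \frac{4481}{2323}$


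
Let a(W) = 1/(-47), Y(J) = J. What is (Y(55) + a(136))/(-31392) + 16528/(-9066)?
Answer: -508525717/278670708 ≈ -1.8248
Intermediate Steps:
a(W) = -1/47
(Y(55) + a(136))/(-31392) + 16528/(-9066) = (55 - 1/47)/(-31392) + 16528/(-9066) = (2584/47)*(-1/31392) + 16528*(-1/9066) = -323/184428 - 8264/4533 = -508525717/278670708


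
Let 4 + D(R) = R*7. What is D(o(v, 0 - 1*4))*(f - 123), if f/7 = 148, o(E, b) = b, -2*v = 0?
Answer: -29216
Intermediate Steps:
v = 0 (v = -½*0 = 0)
D(R) = -4 + 7*R (D(R) = -4 + R*7 = -4 + 7*R)
f = 1036 (f = 7*148 = 1036)
D(o(v, 0 - 1*4))*(f - 123) = (-4 + 7*(0 - 1*4))*(1036 - 123) = (-4 + 7*(0 - 4))*913 = (-4 + 7*(-4))*913 = (-4 - 28)*913 = -32*913 = -29216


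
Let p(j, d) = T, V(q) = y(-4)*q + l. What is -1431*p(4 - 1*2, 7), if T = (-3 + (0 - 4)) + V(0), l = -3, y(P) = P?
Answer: 14310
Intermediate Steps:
V(q) = -3 - 4*q (V(q) = -4*q - 3 = -3 - 4*q)
T = -10 (T = (-3 + (0 - 4)) + (-3 - 4*0) = (-3 - 4) + (-3 + 0) = -7 - 3 = -10)
p(j, d) = -10
-1431*p(4 - 1*2, 7) = -1431*(-10) = 14310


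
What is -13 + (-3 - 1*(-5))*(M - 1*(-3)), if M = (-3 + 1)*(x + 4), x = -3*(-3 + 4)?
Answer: -11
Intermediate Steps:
x = -3 (x = -3*1 = -3)
M = -2 (M = (-3 + 1)*(-3 + 4) = -2*1 = -2)
-13 + (-3 - 1*(-5))*(M - 1*(-3)) = -13 + (-3 - 1*(-5))*(-2 - 1*(-3)) = -13 + (-3 + 5)*(-2 + 3) = -13 + 2*1 = -13 + 2 = -11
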